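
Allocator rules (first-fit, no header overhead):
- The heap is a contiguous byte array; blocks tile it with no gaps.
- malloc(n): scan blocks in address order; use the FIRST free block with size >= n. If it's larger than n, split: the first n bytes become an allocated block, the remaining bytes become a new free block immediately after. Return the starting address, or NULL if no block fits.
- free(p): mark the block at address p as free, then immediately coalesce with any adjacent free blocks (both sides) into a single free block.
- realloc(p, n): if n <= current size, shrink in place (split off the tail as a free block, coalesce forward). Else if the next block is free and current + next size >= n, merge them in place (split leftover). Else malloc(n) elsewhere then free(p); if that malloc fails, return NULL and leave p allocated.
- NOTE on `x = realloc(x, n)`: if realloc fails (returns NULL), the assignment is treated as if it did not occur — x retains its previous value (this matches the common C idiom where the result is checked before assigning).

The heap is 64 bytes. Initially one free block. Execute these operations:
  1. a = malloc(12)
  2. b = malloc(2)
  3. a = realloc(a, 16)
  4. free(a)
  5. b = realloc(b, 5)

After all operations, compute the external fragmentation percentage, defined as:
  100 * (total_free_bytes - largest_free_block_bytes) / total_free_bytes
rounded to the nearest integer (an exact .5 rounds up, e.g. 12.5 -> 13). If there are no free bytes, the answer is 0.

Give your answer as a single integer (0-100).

Answer: 20

Derivation:
Op 1: a = malloc(12) -> a = 0; heap: [0-11 ALLOC][12-63 FREE]
Op 2: b = malloc(2) -> b = 12; heap: [0-11 ALLOC][12-13 ALLOC][14-63 FREE]
Op 3: a = realloc(a, 16) -> a = 14; heap: [0-11 FREE][12-13 ALLOC][14-29 ALLOC][30-63 FREE]
Op 4: free(a) -> (freed a); heap: [0-11 FREE][12-13 ALLOC][14-63 FREE]
Op 5: b = realloc(b, 5) -> b = 12; heap: [0-11 FREE][12-16 ALLOC][17-63 FREE]
Free blocks: [12 47] total_free=59 largest=47 -> 100*(59-47)/59 = 1200/59 ≈ 20.339 -> rounds to 20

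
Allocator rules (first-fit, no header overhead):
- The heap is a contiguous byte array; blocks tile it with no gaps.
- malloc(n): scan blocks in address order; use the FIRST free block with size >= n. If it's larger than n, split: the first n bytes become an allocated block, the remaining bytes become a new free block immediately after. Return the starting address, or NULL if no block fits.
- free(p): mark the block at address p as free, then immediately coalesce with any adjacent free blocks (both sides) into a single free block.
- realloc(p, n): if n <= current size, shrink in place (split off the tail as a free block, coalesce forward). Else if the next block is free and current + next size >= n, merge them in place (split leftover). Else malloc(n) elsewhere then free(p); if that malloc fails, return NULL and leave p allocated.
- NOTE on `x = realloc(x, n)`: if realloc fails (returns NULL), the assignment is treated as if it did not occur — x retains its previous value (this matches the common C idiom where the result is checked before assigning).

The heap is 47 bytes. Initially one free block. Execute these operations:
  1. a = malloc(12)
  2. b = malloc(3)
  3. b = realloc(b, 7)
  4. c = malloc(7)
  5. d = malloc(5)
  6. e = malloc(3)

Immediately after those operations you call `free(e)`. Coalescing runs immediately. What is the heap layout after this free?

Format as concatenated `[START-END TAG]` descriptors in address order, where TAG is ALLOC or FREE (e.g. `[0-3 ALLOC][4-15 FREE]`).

Op 1: a = malloc(12) -> a = 0; heap: [0-11 ALLOC][12-46 FREE]
Op 2: b = malloc(3) -> b = 12; heap: [0-11 ALLOC][12-14 ALLOC][15-46 FREE]
Op 3: b = realloc(b, 7) -> b = 12; heap: [0-11 ALLOC][12-18 ALLOC][19-46 FREE]
Op 4: c = malloc(7) -> c = 19; heap: [0-11 ALLOC][12-18 ALLOC][19-25 ALLOC][26-46 FREE]
Op 5: d = malloc(5) -> d = 26; heap: [0-11 ALLOC][12-18 ALLOC][19-25 ALLOC][26-30 ALLOC][31-46 FREE]
Op 6: e = malloc(3) -> e = 31; heap: [0-11 ALLOC][12-18 ALLOC][19-25 ALLOC][26-30 ALLOC][31-33 ALLOC][34-46 FREE]
free(e): e = 31 -> block [31-33 ALLOC]; mark free, coalesce with adjacent free neighbors -> [0-11 ALLOC][12-18 ALLOC][19-25 ALLOC][26-30 ALLOC][31-46 FREE]

Answer: [0-11 ALLOC][12-18 ALLOC][19-25 ALLOC][26-30 ALLOC][31-46 FREE]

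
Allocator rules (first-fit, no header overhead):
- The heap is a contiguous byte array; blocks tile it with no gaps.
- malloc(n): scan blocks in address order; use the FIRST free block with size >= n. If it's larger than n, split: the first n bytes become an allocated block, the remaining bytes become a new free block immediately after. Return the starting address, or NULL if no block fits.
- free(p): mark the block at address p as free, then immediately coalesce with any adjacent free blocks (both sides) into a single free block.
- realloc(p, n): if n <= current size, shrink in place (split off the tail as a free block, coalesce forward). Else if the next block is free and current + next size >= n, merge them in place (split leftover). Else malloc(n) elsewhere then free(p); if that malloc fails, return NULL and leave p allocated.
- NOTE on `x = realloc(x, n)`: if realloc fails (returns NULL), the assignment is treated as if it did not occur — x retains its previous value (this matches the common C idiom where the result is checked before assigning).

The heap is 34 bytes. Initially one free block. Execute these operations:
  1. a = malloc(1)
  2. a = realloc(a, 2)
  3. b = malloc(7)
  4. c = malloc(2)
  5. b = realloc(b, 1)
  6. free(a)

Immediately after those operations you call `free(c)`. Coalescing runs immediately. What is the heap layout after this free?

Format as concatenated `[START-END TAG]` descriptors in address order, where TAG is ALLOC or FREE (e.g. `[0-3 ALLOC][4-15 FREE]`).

Op 1: a = malloc(1) -> a = 0; heap: [0-0 ALLOC][1-33 FREE]
Op 2: a = realloc(a, 2) -> a = 0; heap: [0-1 ALLOC][2-33 FREE]
Op 3: b = malloc(7) -> b = 2; heap: [0-1 ALLOC][2-8 ALLOC][9-33 FREE]
Op 4: c = malloc(2) -> c = 9; heap: [0-1 ALLOC][2-8 ALLOC][9-10 ALLOC][11-33 FREE]
Op 5: b = realloc(b, 1) -> b = 2; heap: [0-1 ALLOC][2-2 ALLOC][3-8 FREE][9-10 ALLOC][11-33 FREE]
Op 6: free(a) -> (freed a); heap: [0-1 FREE][2-2 ALLOC][3-8 FREE][9-10 ALLOC][11-33 FREE]
free(c): c = 9 -> block [9-10 ALLOC]; mark free, coalesce with adjacent free neighbors -> [0-1 FREE][2-2 ALLOC][3-33 FREE]

Answer: [0-1 FREE][2-2 ALLOC][3-33 FREE]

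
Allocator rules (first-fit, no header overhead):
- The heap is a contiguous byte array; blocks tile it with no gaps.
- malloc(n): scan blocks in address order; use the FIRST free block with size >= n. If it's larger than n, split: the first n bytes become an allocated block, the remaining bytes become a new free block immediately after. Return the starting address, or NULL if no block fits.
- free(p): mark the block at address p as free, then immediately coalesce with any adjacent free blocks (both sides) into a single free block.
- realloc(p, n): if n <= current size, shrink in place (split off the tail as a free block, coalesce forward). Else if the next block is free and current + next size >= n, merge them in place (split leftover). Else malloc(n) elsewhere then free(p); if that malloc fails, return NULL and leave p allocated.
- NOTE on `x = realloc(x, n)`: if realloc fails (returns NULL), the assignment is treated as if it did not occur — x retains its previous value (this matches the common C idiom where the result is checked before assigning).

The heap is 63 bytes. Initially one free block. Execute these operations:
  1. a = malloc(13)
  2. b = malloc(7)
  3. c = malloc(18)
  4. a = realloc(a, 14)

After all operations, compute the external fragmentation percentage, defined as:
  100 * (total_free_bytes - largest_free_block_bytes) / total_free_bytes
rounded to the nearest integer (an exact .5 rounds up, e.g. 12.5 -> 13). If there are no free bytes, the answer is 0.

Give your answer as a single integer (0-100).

Op 1: a = malloc(13) -> a = 0; heap: [0-12 ALLOC][13-62 FREE]
Op 2: b = malloc(7) -> b = 13; heap: [0-12 ALLOC][13-19 ALLOC][20-62 FREE]
Op 3: c = malloc(18) -> c = 20; heap: [0-12 ALLOC][13-19 ALLOC][20-37 ALLOC][38-62 FREE]
Op 4: a = realloc(a, 14) -> a = 38; heap: [0-12 FREE][13-19 ALLOC][20-37 ALLOC][38-51 ALLOC][52-62 FREE]
Free blocks: [13 11] total_free=24 largest=13 -> 100*(24-13)/24 = 1100/24 ≈ 45.833 -> rounds to 46

Answer: 46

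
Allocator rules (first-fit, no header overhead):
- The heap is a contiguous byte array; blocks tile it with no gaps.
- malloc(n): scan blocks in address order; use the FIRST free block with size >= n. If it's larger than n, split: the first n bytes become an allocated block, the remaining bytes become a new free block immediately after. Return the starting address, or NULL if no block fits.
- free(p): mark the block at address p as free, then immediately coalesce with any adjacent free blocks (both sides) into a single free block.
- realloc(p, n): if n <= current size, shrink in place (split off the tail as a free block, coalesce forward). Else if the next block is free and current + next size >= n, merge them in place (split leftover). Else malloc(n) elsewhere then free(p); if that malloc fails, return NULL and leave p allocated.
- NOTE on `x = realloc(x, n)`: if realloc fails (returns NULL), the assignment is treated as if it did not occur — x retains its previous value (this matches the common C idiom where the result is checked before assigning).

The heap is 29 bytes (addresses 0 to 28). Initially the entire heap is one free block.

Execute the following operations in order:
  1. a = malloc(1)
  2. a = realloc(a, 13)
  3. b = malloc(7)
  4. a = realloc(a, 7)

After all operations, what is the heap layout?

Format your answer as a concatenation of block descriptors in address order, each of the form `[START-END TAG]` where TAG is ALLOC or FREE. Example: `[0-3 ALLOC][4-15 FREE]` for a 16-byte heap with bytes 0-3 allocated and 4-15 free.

Answer: [0-6 ALLOC][7-12 FREE][13-19 ALLOC][20-28 FREE]

Derivation:
Op 1: a = malloc(1) -> a = 0; heap: [0-0 ALLOC][1-28 FREE]
Op 2: a = realloc(a, 13) -> a = 0; heap: [0-12 ALLOC][13-28 FREE]
Op 3: b = malloc(7) -> b = 13; heap: [0-12 ALLOC][13-19 ALLOC][20-28 FREE]
Op 4: a = realloc(a, 7) -> a = 0; heap: [0-6 ALLOC][7-12 FREE][13-19 ALLOC][20-28 FREE]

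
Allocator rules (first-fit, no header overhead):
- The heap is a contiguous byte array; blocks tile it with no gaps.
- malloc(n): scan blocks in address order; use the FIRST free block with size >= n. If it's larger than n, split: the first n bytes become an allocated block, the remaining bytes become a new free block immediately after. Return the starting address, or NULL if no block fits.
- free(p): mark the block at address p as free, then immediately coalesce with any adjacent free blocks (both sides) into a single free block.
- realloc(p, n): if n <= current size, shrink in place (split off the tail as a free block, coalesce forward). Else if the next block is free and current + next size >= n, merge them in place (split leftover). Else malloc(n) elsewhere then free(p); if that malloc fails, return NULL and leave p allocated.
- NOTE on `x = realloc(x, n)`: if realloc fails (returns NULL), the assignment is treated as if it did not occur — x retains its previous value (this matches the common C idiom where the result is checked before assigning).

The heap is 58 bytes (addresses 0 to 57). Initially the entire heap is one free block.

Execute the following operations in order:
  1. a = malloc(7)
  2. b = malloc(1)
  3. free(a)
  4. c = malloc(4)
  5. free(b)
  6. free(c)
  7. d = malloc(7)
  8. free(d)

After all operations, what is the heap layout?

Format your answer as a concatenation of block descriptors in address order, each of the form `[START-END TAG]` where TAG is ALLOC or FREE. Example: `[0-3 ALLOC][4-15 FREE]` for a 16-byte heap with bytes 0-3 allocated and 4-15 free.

Answer: [0-57 FREE]

Derivation:
Op 1: a = malloc(7) -> a = 0; heap: [0-6 ALLOC][7-57 FREE]
Op 2: b = malloc(1) -> b = 7; heap: [0-6 ALLOC][7-7 ALLOC][8-57 FREE]
Op 3: free(a) -> (freed a); heap: [0-6 FREE][7-7 ALLOC][8-57 FREE]
Op 4: c = malloc(4) -> c = 0; heap: [0-3 ALLOC][4-6 FREE][7-7 ALLOC][8-57 FREE]
Op 5: free(b) -> (freed b); heap: [0-3 ALLOC][4-57 FREE]
Op 6: free(c) -> (freed c); heap: [0-57 FREE]
Op 7: d = malloc(7) -> d = 0; heap: [0-6 ALLOC][7-57 FREE]
Op 8: free(d) -> (freed d); heap: [0-57 FREE]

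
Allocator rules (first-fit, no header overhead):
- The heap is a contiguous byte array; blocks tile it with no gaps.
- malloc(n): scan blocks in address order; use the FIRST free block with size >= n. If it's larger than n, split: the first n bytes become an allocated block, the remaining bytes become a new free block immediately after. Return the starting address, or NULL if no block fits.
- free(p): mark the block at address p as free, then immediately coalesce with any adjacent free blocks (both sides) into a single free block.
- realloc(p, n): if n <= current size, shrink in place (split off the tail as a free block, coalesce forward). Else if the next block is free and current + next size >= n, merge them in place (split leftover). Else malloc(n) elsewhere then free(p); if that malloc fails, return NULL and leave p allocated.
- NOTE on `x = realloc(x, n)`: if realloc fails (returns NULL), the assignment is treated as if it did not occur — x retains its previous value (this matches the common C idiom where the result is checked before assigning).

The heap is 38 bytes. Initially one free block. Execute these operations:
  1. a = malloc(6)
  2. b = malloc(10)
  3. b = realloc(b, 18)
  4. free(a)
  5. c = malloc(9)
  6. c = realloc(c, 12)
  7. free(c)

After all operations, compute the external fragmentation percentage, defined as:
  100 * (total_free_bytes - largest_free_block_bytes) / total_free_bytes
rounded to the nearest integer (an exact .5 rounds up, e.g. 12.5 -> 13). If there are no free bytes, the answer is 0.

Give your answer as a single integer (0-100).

Op 1: a = malloc(6) -> a = 0; heap: [0-5 ALLOC][6-37 FREE]
Op 2: b = malloc(10) -> b = 6; heap: [0-5 ALLOC][6-15 ALLOC][16-37 FREE]
Op 3: b = realloc(b, 18) -> b = 6; heap: [0-5 ALLOC][6-23 ALLOC][24-37 FREE]
Op 4: free(a) -> (freed a); heap: [0-5 FREE][6-23 ALLOC][24-37 FREE]
Op 5: c = malloc(9) -> c = 24; heap: [0-5 FREE][6-23 ALLOC][24-32 ALLOC][33-37 FREE]
Op 6: c = realloc(c, 12) -> c = 24; heap: [0-5 FREE][6-23 ALLOC][24-35 ALLOC][36-37 FREE]
Op 7: free(c) -> (freed c); heap: [0-5 FREE][6-23 ALLOC][24-37 FREE]
Free blocks: [6 14] total_free=20 largest=14 -> 100*(20-14)/20 = 600/20 = 30

Answer: 30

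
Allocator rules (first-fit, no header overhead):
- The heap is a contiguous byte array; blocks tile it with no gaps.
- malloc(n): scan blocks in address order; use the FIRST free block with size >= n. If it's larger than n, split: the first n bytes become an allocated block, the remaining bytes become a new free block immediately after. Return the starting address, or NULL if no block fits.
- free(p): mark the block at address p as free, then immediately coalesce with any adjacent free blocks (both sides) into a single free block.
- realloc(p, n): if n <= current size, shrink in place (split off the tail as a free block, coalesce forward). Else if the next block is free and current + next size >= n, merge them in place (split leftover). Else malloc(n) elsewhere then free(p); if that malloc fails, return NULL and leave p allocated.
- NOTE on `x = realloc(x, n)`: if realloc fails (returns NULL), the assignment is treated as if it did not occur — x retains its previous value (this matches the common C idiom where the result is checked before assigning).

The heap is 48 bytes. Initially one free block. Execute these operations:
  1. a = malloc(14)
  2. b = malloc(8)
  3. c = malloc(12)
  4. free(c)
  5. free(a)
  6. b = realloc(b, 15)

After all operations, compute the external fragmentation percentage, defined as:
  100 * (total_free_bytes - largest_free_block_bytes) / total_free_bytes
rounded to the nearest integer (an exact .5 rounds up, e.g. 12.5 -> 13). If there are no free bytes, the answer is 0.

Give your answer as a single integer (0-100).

Answer: 42

Derivation:
Op 1: a = malloc(14) -> a = 0; heap: [0-13 ALLOC][14-47 FREE]
Op 2: b = malloc(8) -> b = 14; heap: [0-13 ALLOC][14-21 ALLOC][22-47 FREE]
Op 3: c = malloc(12) -> c = 22; heap: [0-13 ALLOC][14-21 ALLOC][22-33 ALLOC][34-47 FREE]
Op 4: free(c) -> (freed c); heap: [0-13 ALLOC][14-21 ALLOC][22-47 FREE]
Op 5: free(a) -> (freed a); heap: [0-13 FREE][14-21 ALLOC][22-47 FREE]
Op 6: b = realloc(b, 15) -> b = 14; heap: [0-13 FREE][14-28 ALLOC][29-47 FREE]
Free blocks: [14 19] total_free=33 largest=19 -> 100*(33-19)/33 = 1400/33 ≈ 42.424 -> rounds to 42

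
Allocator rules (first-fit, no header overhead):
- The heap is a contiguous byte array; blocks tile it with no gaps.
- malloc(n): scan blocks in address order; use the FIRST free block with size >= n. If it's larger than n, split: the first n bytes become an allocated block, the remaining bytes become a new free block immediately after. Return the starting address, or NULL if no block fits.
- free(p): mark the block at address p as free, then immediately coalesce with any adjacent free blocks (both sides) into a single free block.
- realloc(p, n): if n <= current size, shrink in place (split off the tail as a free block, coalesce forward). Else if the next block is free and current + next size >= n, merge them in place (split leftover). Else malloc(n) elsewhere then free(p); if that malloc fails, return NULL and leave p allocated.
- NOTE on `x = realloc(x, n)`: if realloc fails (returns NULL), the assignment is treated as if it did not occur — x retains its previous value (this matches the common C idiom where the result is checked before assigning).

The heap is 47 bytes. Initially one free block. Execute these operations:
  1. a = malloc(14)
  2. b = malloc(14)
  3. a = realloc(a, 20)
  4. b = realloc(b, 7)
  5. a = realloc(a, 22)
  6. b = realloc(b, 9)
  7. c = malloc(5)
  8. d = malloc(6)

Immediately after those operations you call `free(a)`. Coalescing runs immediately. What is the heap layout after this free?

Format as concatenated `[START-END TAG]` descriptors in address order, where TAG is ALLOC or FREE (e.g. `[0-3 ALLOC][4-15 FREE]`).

Answer: [0-8 ALLOC][9-13 ALLOC][14-19 ALLOC][20-46 FREE]

Derivation:
Op 1: a = malloc(14) -> a = 0; heap: [0-13 ALLOC][14-46 FREE]
Op 2: b = malloc(14) -> b = 14; heap: [0-13 ALLOC][14-27 ALLOC][28-46 FREE]
Op 3: a = realloc(a, 20) -> NULL (a unchanged); heap: [0-13 ALLOC][14-27 ALLOC][28-46 FREE]
Op 4: b = realloc(b, 7) -> b = 14; heap: [0-13 ALLOC][14-20 ALLOC][21-46 FREE]
Op 5: a = realloc(a, 22) -> a = 21; heap: [0-13 FREE][14-20 ALLOC][21-42 ALLOC][43-46 FREE]
Op 6: b = realloc(b, 9) -> b = 0; heap: [0-8 ALLOC][9-20 FREE][21-42 ALLOC][43-46 FREE]
Op 7: c = malloc(5) -> c = 9; heap: [0-8 ALLOC][9-13 ALLOC][14-20 FREE][21-42 ALLOC][43-46 FREE]
Op 8: d = malloc(6) -> d = 14; heap: [0-8 ALLOC][9-13 ALLOC][14-19 ALLOC][20-20 FREE][21-42 ALLOC][43-46 FREE]
free(a): a = 21 -> block [21-42 ALLOC]; mark free, coalesce with adjacent free neighbors -> [0-8 ALLOC][9-13 ALLOC][14-19 ALLOC][20-46 FREE]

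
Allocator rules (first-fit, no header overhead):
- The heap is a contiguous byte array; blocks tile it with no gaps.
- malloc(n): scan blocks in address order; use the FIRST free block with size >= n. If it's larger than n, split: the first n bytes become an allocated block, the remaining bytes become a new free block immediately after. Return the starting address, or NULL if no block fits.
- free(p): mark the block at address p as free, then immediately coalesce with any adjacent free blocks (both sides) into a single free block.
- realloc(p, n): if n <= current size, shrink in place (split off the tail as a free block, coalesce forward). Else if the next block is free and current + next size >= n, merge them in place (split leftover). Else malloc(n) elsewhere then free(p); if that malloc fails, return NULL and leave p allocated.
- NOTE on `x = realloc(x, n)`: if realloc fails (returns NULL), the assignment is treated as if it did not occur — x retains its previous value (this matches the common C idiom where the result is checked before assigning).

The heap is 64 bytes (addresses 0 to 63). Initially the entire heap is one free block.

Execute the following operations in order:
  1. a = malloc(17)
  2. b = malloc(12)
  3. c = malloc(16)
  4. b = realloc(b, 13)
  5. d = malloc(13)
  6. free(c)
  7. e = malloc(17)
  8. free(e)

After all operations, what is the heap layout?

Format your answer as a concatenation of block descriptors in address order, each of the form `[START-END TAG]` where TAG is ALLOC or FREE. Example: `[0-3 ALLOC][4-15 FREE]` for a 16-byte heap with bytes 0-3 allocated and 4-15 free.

Op 1: a = malloc(17) -> a = 0; heap: [0-16 ALLOC][17-63 FREE]
Op 2: b = malloc(12) -> b = 17; heap: [0-16 ALLOC][17-28 ALLOC][29-63 FREE]
Op 3: c = malloc(16) -> c = 29; heap: [0-16 ALLOC][17-28 ALLOC][29-44 ALLOC][45-63 FREE]
Op 4: b = realloc(b, 13) -> b = 45; heap: [0-16 ALLOC][17-28 FREE][29-44 ALLOC][45-57 ALLOC][58-63 FREE]
Op 5: d = malloc(13) -> d = NULL; heap: [0-16 ALLOC][17-28 FREE][29-44 ALLOC][45-57 ALLOC][58-63 FREE]
Op 6: free(c) -> (freed c); heap: [0-16 ALLOC][17-44 FREE][45-57 ALLOC][58-63 FREE]
Op 7: e = malloc(17) -> e = 17; heap: [0-16 ALLOC][17-33 ALLOC][34-44 FREE][45-57 ALLOC][58-63 FREE]
Op 8: free(e) -> (freed e); heap: [0-16 ALLOC][17-44 FREE][45-57 ALLOC][58-63 FREE]

Answer: [0-16 ALLOC][17-44 FREE][45-57 ALLOC][58-63 FREE]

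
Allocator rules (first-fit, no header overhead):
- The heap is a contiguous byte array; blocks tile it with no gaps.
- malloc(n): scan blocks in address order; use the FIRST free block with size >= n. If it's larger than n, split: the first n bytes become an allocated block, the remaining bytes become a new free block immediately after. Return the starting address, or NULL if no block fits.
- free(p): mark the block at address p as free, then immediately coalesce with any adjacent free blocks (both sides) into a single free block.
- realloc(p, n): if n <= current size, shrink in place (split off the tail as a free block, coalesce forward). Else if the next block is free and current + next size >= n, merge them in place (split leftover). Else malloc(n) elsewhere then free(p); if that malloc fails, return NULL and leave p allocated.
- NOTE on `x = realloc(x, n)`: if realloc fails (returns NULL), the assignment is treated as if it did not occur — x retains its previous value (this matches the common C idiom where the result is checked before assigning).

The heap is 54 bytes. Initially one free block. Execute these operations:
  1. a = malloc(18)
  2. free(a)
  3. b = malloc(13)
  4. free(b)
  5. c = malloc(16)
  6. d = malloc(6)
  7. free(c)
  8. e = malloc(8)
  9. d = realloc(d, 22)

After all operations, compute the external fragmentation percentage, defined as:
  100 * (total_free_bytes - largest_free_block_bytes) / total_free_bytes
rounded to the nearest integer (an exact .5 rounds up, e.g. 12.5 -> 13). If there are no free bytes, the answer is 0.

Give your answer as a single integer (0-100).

Answer: 33

Derivation:
Op 1: a = malloc(18) -> a = 0; heap: [0-17 ALLOC][18-53 FREE]
Op 2: free(a) -> (freed a); heap: [0-53 FREE]
Op 3: b = malloc(13) -> b = 0; heap: [0-12 ALLOC][13-53 FREE]
Op 4: free(b) -> (freed b); heap: [0-53 FREE]
Op 5: c = malloc(16) -> c = 0; heap: [0-15 ALLOC][16-53 FREE]
Op 6: d = malloc(6) -> d = 16; heap: [0-15 ALLOC][16-21 ALLOC][22-53 FREE]
Op 7: free(c) -> (freed c); heap: [0-15 FREE][16-21 ALLOC][22-53 FREE]
Op 8: e = malloc(8) -> e = 0; heap: [0-7 ALLOC][8-15 FREE][16-21 ALLOC][22-53 FREE]
Op 9: d = realloc(d, 22) -> d = 16; heap: [0-7 ALLOC][8-15 FREE][16-37 ALLOC][38-53 FREE]
Free blocks: [8 16] total_free=24 largest=16 -> 100*(24-16)/24 = 800/24 ≈ 33.333 -> rounds to 33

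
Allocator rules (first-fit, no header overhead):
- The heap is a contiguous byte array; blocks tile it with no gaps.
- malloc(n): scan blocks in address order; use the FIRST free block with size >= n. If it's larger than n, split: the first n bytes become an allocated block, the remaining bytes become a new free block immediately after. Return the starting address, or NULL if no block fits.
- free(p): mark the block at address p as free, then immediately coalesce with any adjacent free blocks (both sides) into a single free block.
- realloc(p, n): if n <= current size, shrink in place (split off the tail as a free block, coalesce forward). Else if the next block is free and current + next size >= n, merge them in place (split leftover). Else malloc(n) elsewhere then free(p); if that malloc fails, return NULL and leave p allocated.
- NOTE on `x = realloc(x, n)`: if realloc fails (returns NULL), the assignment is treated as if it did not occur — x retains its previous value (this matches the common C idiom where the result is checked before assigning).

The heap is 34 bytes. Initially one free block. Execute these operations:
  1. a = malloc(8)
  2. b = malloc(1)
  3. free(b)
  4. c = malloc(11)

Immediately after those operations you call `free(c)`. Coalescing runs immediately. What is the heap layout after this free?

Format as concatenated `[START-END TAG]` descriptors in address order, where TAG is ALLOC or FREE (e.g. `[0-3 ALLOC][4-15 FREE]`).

Op 1: a = malloc(8) -> a = 0; heap: [0-7 ALLOC][8-33 FREE]
Op 2: b = malloc(1) -> b = 8; heap: [0-7 ALLOC][8-8 ALLOC][9-33 FREE]
Op 3: free(b) -> (freed b); heap: [0-7 ALLOC][8-33 FREE]
Op 4: c = malloc(11) -> c = 8; heap: [0-7 ALLOC][8-18 ALLOC][19-33 FREE]
free(c): c = 8 -> block [8-18 ALLOC]; mark free, coalesce with adjacent free neighbors -> [0-7 ALLOC][8-33 FREE]

Answer: [0-7 ALLOC][8-33 FREE]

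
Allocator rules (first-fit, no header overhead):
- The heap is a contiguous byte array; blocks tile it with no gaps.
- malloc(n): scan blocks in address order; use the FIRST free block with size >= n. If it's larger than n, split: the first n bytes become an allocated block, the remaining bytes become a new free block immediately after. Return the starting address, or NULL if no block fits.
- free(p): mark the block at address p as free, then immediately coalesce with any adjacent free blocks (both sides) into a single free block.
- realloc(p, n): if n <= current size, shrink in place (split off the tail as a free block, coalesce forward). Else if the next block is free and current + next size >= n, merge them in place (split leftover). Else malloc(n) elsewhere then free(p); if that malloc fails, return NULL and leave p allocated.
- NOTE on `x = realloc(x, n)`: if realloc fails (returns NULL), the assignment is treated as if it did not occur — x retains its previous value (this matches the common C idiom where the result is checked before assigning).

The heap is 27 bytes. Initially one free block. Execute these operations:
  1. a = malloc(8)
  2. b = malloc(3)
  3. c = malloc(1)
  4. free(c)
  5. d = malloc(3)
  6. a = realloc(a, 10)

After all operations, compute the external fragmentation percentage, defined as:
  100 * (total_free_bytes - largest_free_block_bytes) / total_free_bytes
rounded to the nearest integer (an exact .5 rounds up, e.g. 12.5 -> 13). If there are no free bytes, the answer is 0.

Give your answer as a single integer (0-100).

Op 1: a = malloc(8) -> a = 0; heap: [0-7 ALLOC][8-26 FREE]
Op 2: b = malloc(3) -> b = 8; heap: [0-7 ALLOC][8-10 ALLOC][11-26 FREE]
Op 3: c = malloc(1) -> c = 11; heap: [0-7 ALLOC][8-10 ALLOC][11-11 ALLOC][12-26 FREE]
Op 4: free(c) -> (freed c); heap: [0-7 ALLOC][8-10 ALLOC][11-26 FREE]
Op 5: d = malloc(3) -> d = 11; heap: [0-7 ALLOC][8-10 ALLOC][11-13 ALLOC][14-26 FREE]
Op 6: a = realloc(a, 10) -> a = 14; heap: [0-7 FREE][8-10 ALLOC][11-13 ALLOC][14-23 ALLOC][24-26 FREE]
Free blocks: [8 3] total_free=11 largest=8 -> 100*(11-8)/11 = 300/11 ≈ 27.273 -> rounds to 27

Answer: 27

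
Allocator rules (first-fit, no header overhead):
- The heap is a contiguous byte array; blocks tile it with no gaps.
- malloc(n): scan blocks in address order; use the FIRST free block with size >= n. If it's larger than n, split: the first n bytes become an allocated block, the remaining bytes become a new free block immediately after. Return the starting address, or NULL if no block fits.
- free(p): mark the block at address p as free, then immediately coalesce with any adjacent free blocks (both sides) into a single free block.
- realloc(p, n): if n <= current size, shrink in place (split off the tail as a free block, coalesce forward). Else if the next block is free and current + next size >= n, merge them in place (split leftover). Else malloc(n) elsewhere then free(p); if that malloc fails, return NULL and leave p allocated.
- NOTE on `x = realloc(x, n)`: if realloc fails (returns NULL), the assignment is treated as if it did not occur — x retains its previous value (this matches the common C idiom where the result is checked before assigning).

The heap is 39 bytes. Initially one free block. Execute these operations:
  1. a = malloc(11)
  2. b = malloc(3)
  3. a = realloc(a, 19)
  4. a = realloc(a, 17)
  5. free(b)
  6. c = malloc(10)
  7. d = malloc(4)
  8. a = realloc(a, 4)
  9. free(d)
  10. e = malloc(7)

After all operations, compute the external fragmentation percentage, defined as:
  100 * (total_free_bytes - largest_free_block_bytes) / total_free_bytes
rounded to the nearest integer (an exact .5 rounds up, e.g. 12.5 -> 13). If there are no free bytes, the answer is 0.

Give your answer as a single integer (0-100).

Op 1: a = malloc(11) -> a = 0; heap: [0-10 ALLOC][11-38 FREE]
Op 2: b = malloc(3) -> b = 11; heap: [0-10 ALLOC][11-13 ALLOC][14-38 FREE]
Op 3: a = realloc(a, 19) -> a = 14; heap: [0-10 FREE][11-13 ALLOC][14-32 ALLOC][33-38 FREE]
Op 4: a = realloc(a, 17) -> a = 14; heap: [0-10 FREE][11-13 ALLOC][14-30 ALLOC][31-38 FREE]
Op 5: free(b) -> (freed b); heap: [0-13 FREE][14-30 ALLOC][31-38 FREE]
Op 6: c = malloc(10) -> c = 0; heap: [0-9 ALLOC][10-13 FREE][14-30 ALLOC][31-38 FREE]
Op 7: d = malloc(4) -> d = 10; heap: [0-9 ALLOC][10-13 ALLOC][14-30 ALLOC][31-38 FREE]
Op 8: a = realloc(a, 4) -> a = 14; heap: [0-9 ALLOC][10-13 ALLOC][14-17 ALLOC][18-38 FREE]
Op 9: free(d) -> (freed d); heap: [0-9 ALLOC][10-13 FREE][14-17 ALLOC][18-38 FREE]
Op 10: e = malloc(7) -> e = 18; heap: [0-9 ALLOC][10-13 FREE][14-17 ALLOC][18-24 ALLOC][25-38 FREE]
Free blocks: [4 14] total_free=18 largest=14 -> 100*(18-14)/18 = 400/18 ≈ 22.222 -> rounds to 22

Answer: 22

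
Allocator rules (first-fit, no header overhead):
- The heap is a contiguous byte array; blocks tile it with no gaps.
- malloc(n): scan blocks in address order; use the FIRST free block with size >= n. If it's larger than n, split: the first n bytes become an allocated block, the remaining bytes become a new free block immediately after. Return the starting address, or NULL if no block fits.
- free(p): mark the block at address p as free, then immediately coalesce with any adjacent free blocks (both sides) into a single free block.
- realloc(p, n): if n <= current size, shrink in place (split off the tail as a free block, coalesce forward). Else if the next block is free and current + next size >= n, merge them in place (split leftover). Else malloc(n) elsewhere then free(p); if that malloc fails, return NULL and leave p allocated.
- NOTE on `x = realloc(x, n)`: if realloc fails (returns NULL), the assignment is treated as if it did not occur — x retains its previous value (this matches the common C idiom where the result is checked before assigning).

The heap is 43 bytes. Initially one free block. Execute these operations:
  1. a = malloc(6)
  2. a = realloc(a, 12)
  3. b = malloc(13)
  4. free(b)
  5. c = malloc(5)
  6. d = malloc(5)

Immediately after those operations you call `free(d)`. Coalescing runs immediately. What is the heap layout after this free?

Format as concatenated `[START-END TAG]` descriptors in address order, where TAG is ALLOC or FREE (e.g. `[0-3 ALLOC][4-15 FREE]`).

Answer: [0-11 ALLOC][12-16 ALLOC][17-42 FREE]

Derivation:
Op 1: a = malloc(6) -> a = 0; heap: [0-5 ALLOC][6-42 FREE]
Op 2: a = realloc(a, 12) -> a = 0; heap: [0-11 ALLOC][12-42 FREE]
Op 3: b = malloc(13) -> b = 12; heap: [0-11 ALLOC][12-24 ALLOC][25-42 FREE]
Op 4: free(b) -> (freed b); heap: [0-11 ALLOC][12-42 FREE]
Op 5: c = malloc(5) -> c = 12; heap: [0-11 ALLOC][12-16 ALLOC][17-42 FREE]
Op 6: d = malloc(5) -> d = 17; heap: [0-11 ALLOC][12-16 ALLOC][17-21 ALLOC][22-42 FREE]
free(d): d = 17 -> block [17-21 ALLOC]; mark free, coalesce with adjacent free neighbors -> [0-11 ALLOC][12-16 ALLOC][17-42 FREE]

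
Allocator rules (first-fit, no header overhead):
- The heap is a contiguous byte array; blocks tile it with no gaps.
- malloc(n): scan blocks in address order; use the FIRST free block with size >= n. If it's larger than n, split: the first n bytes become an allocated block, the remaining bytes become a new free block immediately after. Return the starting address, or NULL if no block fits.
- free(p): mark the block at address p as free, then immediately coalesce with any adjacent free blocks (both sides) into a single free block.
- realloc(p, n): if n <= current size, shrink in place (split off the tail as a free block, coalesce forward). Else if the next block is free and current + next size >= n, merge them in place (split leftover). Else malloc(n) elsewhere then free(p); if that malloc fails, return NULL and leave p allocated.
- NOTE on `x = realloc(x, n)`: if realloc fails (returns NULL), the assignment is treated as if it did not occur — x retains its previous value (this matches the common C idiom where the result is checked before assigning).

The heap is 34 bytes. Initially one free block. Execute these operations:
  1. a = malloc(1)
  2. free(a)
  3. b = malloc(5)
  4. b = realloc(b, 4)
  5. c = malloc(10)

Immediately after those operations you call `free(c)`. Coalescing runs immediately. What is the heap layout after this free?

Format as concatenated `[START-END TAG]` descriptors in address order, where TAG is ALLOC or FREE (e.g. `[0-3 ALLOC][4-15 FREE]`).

Op 1: a = malloc(1) -> a = 0; heap: [0-0 ALLOC][1-33 FREE]
Op 2: free(a) -> (freed a); heap: [0-33 FREE]
Op 3: b = malloc(5) -> b = 0; heap: [0-4 ALLOC][5-33 FREE]
Op 4: b = realloc(b, 4) -> b = 0; heap: [0-3 ALLOC][4-33 FREE]
Op 5: c = malloc(10) -> c = 4; heap: [0-3 ALLOC][4-13 ALLOC][14-33 FREE]
free(c): c = 4 -> block [4-13 ALLOC]; mark free, coalesce with adjacent free neighbors -> [0-3 ALLOC][4-33 FREE]

Answer: [0-3 ALLOC][4-33 FREE]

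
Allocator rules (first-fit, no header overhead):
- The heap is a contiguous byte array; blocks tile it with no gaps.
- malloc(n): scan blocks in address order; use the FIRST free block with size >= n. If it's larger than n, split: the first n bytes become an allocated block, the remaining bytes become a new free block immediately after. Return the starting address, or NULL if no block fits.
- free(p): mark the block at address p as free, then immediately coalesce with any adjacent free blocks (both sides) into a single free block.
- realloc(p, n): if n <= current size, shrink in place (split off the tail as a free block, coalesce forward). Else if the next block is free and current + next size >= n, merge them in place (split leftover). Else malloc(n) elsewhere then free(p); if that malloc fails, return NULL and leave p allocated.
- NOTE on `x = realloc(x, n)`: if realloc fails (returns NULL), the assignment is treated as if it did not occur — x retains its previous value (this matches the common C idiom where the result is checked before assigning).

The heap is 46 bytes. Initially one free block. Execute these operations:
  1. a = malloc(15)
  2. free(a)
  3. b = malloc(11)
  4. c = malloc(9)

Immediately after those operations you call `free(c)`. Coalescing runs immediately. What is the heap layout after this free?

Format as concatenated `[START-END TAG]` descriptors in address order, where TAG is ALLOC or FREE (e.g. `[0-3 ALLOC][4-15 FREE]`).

Op 1: a = malloc(15) -> a = 0; heap: [0-14 ALLOC][15-45 FREE]
Op 2: free(a) -> (freed a); heap: [0-45 FREE]
Op 3: b = malloc(11) -> b = 0; heap: [0-10 ALLOC][11-45 FREE]
Op 4: c = malloc(9) -> c = 11; heap: [0-10 ALLOC][11-19 ALLOC][20-45 FREE]
free(c): c = 11 -> block [11-19 ALLOC]; mark free, coalesce with adjacent free neighbors -> [0-10 ALLOC][11-45 FREE]

Answer: [0-10 ALLOC][11-45 FREE]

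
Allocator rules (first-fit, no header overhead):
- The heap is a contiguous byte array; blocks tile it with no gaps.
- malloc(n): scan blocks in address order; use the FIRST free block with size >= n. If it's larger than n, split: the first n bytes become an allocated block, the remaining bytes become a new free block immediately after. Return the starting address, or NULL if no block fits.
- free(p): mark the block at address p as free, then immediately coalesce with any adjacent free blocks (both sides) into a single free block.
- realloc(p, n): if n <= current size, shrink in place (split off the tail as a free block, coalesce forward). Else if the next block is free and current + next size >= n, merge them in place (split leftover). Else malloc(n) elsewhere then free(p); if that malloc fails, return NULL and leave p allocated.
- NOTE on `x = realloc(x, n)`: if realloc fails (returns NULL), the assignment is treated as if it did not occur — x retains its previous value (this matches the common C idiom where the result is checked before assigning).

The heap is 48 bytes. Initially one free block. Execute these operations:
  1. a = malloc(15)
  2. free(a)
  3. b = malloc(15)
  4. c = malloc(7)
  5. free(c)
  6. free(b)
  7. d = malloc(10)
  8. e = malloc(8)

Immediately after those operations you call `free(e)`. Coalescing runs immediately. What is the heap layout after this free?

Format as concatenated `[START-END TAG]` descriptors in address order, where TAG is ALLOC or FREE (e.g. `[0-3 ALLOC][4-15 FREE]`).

Answer: [0-9 ALLOC][10-47 FREE]

Derivation:
Op 1: a = malloc(15) -> a = 0; heap: [0-14 ALLOC][15-47 FREE]
Op 2: free(a) -> (freed a); heap: [0-47 FREE]
Op 3: b = malloc(15) -> b = 0; heap: [0-14 ALLOC][15-47 FREE]
Op 4: c = malloc(7) -> c = 15; heap: [0-14 ALLOC][15-21 ALLOC][22-47 FREE]
Op 5: free(c) -> (freed c); heap: [0-14 ALLOC][15-47 FREE]
Op 6: free(b) -> (freed b); heap: [0-47 FREE]
Op 7: d = malloc(10) -> d = 0; heap: [0-9 ALLOC][10-47 FREE]
Op 8: e = malloc(8) -> e = 10; heap: [0-9 ALLOC][10-17 ALLOC][18-47 FREE]
free(e): e = 10 -> block [10-17 ALLOC]; mark free, coalesce with adjacent free neighbors -> [0-9 ALLOC][10-47 FREE]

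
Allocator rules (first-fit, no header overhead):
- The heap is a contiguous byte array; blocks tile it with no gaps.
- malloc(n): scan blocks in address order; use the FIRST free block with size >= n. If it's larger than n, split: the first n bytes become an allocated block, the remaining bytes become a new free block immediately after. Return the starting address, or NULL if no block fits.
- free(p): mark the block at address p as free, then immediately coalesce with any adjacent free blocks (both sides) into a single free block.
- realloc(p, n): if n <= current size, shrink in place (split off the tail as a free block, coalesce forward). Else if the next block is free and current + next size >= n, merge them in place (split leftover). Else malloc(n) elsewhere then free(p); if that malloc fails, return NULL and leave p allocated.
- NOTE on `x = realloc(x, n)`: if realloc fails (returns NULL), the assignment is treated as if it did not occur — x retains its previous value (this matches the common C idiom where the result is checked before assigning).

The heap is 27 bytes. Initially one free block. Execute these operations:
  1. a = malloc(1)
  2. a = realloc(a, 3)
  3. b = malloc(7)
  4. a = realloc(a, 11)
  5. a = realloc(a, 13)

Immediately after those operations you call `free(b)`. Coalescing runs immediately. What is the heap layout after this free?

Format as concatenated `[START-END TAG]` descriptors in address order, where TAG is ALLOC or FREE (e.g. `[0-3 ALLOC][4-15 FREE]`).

Op 1: a = malloc(1) -> a = 0; heap: [0-0 ALLOC][1-26 FREE]
Op 2: a = realloc(a, 3) -> a = 0; heap: [0-2 ALLOC][3-26 FREE]
Op 3: b = malloc(7) -> b = 3; heap: [0-2 ALLOC][3-9 ALLOC][10-26 FREE]
Op 4: a = realloc(a, 11) -> a = 10; heap: [0-2 FREE][3-9 ALLOC][10-20 ALLOC][21-26 FREE]
Op 5: a = realloc(a, 13) -> a = 10; heap: [0-2 FREE][3-9 ALLOC][10-22 ALLOC][23-26 FREE]
free(b): b = 3 -> block [3-9 ALLOC]; mark free, coalesce with adjacent free neighbors -> [0-9 FREE][10-22 ALLOC][23-26 FREE]

Answer: [0-9 FREE][10-22 ALLOC][23-26 FREE]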